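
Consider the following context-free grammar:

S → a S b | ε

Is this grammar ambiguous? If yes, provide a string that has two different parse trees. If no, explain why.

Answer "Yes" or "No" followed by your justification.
At every step exactly one production applies: if the remaining string to generate is non-empty it starts with a and ends with b, forcing S → a S b; if it is empty, S → ε is forced. Hence each string a^n b^n has exactly one derivation (S → a S b applied n times, then S → ε) and one parse tree.

Final answer: No - the grammar is unambiguous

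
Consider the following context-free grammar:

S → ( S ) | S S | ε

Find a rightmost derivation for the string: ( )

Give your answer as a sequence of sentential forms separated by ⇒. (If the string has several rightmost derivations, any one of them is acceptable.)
Start with S.
Step 1: the rightmost non-terminal is S; apply S → ( S ):  ( S )
Step 2: the rightmost non-terminal is S; apply S → ε:  ( )

Final answer: S ⇒ ( S ) ⇒ ( )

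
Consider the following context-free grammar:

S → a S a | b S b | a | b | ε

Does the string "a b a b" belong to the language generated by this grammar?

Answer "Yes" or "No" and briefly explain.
Every production places the same symbol at both ends (or yields a single symbol / ε), so every derived string is a palindrome. a b a b reversed is b a b a ≠ a b a b, so it is not a palindrome and cannot be derived (already the first step fails: the string starts with a but ends with b, so neither S → a S a nor S → b S b fits).

Final answer: No - no valid derivation exists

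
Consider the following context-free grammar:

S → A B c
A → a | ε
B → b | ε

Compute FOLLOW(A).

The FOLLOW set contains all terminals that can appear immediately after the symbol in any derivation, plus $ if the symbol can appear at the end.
A occurs in S → A B c followed by B c. Add FIRST(B) minus ε = {b}; B is nullable (B → ε), so what follows B can also follow A: the terminal c. FOLLOW(A) = {b, c}.

Final answer: {b, c}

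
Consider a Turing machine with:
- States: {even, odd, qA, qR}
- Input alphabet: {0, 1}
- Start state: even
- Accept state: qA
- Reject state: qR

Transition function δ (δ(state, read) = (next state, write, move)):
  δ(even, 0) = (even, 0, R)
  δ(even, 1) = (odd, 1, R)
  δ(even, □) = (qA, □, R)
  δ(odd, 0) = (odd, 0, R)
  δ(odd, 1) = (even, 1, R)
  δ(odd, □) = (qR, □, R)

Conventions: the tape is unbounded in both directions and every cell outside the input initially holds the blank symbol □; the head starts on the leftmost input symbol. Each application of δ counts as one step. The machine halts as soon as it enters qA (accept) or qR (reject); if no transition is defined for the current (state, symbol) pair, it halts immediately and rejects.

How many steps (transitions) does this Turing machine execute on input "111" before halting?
Step 0: [even]111 (head at position 0)
Step 1: δ(even, 1) = (odd, 1, R)  ⊢  1[odd]11 (head at position 1)
Step 2: δ(odd, 1) = (even, 1, R)  ⊢  11[even]1 (head at position 2)
Step 3: δ(even, 1) = (odd, 1, R)  ⊢  111[odd]□ (head at position 3)
Step 4: δ(odd, □) = (qR, □, R)  ⊢  111□[qR]□ (head at position 4)
The machine is in qR, so it halts and rejects.
Number of transitions executed: 4.

Final answer: 4 steps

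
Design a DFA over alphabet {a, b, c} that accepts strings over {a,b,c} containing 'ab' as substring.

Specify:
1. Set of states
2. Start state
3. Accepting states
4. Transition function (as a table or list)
One valid DFA (any DFA recognizing the same language is acceptable):
States: {q0, q1, q2}
Start: q0
Accepting: {q2}
Transitions (accepting states marked with *):
State | a | b | c | Accepting
-----------------------------
q0    | q1 | q0 | q0 |  
q1    | q1 | q2 | q0 |  
q2    | q2 | q2 | q2 | *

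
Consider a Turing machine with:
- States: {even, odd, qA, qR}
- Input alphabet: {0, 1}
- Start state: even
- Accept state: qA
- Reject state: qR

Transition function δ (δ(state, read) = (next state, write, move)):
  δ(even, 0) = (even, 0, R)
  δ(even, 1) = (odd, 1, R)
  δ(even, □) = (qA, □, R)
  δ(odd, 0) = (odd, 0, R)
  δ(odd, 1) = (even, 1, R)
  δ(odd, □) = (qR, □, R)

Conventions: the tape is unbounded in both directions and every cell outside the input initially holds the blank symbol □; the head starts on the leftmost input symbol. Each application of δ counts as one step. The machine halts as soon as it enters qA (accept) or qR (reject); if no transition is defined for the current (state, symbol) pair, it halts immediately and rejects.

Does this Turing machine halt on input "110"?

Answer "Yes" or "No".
Step 0: [even]110 (head at position 0)
Step 1: δ(even, 1) = (odd, 1, R)  ⊢  1[odd]10 (head at position 1)
Step 2: δ(odd, 1) = (even, 1, R)  ⊢  11[even]0 (head at position 2)
Step 3: δ(even, 0) = (even, 0, R)  ⊢  110[even]□ (head at position 3)
Step 4: δ(even, □) = (qA, □, R)  ⊢  110□[qA]□ (head at position 4)
The machine is in qA, so it halts and accepts.
It halts after 4 steps.

Final answer: Yes - halts after 4 steps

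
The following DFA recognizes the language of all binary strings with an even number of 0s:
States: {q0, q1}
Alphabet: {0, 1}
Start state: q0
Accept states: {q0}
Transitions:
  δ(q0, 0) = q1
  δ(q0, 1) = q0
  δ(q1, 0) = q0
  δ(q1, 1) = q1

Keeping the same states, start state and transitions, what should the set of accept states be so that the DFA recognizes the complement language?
The DFA is complete (every state has a transition on every symbol), so the complement
is recognized by the same DFA with accepting and non-accepting states swapped.
Original accept states: {q0}
Complement accept states = All states - Original accept states
= {q0, q1} - {q0}
= {q1}
Complement language: strings with an ODD number of 0s

Final answer: {q1}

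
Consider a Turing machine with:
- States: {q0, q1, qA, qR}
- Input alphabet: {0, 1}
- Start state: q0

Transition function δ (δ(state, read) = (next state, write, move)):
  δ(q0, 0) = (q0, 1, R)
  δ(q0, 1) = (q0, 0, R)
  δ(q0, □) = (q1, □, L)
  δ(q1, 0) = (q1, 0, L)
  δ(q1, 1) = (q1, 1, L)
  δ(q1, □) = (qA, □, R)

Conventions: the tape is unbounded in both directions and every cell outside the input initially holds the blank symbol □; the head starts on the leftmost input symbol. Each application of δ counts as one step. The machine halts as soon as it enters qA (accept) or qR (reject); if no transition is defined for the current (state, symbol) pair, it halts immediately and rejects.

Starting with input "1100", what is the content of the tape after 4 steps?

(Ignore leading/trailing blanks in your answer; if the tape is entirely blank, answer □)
Step 0: [q0]1100 (head at position 0)
Step 1: δ(q0, 1) = (q0, 0, R)  ⊢  0[q0]100 (head at position 1)
Step 2: δ(q0, 1) = (q0, 0, R)  ⊢  00[q0]00 (head at position 2)
Step 3: δ(q0, 0) = (q0, 1, R)  ⊢  001[q0]0 (head at position 3)
Step 4: δ(q0, 0) = (q0, 1, R)  ⊢  0011[q0]□ (head at position 4)
Tape after 4 steps (ignoring surrounding blanks): 0011

Final answer: Tape: 0011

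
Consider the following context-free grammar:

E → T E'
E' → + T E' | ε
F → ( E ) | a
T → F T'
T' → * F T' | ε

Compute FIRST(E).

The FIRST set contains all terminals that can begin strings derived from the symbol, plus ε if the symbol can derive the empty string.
FIRST(F): F → ( E ) contributes '(' and F → a contributes 'a', so FIRST(F) = {(, a}. F is not nullable.
FIRST(T): T → F T' begins with F, and F is not nullable, so FIRST(T) = FIRST(F) = {(, a}.
FIRST(E): E → T E' begins with T, and T is not nullable, so FIRST(E) = FIRST(T) = {(, a}.

Final answer: {(, a}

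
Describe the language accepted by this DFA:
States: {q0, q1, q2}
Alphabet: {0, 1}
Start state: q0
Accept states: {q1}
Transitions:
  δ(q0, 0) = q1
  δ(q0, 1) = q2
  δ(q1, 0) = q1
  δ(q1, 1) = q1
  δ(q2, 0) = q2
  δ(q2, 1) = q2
Analyzing the DFA structure:
Start state: q0
Accept states: {q1}
Interpreting what each state remembers (checking against the transitions):
  q0: nothing has been read yet
  q1: the first symbol was 0
  q2: the first symbol was 1 (trap state)
  δ(q0, 0): in q0 (nothing has been read yet), after reading 0 we have: the first symbol was 0 → q1
  δ(q0, 1): in q0 (nothing has been read yet), after reading 1 we have: the first symbol was 1 (trap state) → q2
  δ(q1, 0): in q1 (the first symbol was 0), after reading 0 we have: the first symbol was 0 → q1
  δ(q1, 1): in q1 (the first symbol was 0), after reading 1 we have: the first symbol was 0 → q1
  δ(q2, 0): in q2 (the first symbol was 1 (trap state)), after reading 0 we have: the first symbol was 1 (trap state) → q2
  δ(q2, 1): in q2 (the first symbol was 1 (trap state)), after reading 1 we have: the first symbol was 1 (trap state) → q2
A string is accepted iff it ends in {q1}, i.e. the first symbol was 0.
Language: All binary strings starting with 0

Final answer: All binary strings starting with 0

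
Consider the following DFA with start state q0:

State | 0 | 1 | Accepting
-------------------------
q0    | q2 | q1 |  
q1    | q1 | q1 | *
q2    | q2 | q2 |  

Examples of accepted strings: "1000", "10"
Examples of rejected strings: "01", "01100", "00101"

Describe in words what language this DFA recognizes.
non-empty binary strings starting with 1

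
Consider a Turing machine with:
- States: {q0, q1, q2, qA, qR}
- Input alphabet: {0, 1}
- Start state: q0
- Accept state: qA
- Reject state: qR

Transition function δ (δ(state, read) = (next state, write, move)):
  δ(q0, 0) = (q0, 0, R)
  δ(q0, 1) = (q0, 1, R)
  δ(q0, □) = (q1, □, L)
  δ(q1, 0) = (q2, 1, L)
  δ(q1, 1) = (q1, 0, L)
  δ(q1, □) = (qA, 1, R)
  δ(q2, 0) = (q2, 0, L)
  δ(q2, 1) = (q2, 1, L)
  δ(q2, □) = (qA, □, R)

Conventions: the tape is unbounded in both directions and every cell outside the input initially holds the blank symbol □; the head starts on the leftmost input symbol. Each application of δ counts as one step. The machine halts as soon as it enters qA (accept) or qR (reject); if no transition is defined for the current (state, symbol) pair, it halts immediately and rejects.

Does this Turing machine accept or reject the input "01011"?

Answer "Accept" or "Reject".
Step 0: [q0]01011 (head at position 0)
Step 1: δ(q0, 0) = (q0, 0, R)  ⊢  0[q0]1011 (head at position 1)
Step 2: δ(q0, 1) = (q0, 1, R)  ⊢  01[q0]011 (head at position 2)
Step 3: δ(q0, 0) = (q0, 0, R)  ⊢  010[q0]11 (head at position 3)
Step 4: δ(q0, 1) = (q0, 1, R)  ⊢  0101[q0]1 (head at position 4)
Step 5: δ(q0, 1) = (q0, 1, R)  ⊢  01011[q0]□ (head at position 5)
Step 6: δ(q0, □) = (q1, □, L)  ⊢  0101[q1]1□ (head at position 4)
Step 7: δ(q1, 1) = (q1, 0, L)  ⊢  010[q1]10□ (head at position 3)
Step 8: δ(q1, 1) = (q1, 0, L)  ⊢  01[q1]000□ (head at position 2)
Step 9: δ(q1, 0) = (q2, 1, L)  ⊢  0[q2]1100□ (head at position 1)
Step 10: δ(q2, 1) = (q2, 1, L)  ⊢  [q2]01100□ (head at position 0)
Step 11: δ(q2, 0) = (q2, 0, L)  ⊢  [q2]□01100□ (head at position -1)
Step 12: δ(q2, □) = (qA, □, R)  ⊢  □[qA]01100□ (head at position 0)
The machine is in qA, so it halts and accepts.

Final answer: Accept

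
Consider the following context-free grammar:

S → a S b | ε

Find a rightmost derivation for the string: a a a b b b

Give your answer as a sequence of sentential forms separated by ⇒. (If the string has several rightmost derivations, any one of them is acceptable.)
Start with S.
Step 1: the rightmost non-terminal is S; apply S → a S b:  a S b
Step 2: the rightmost non-terminal is S; apply S → a S b:  a a S b b
Step 3: the rightmost non-terminal is S; apply S → a S b:  a a a S b b b
Step 4: the rightmost non-terminal is S; apply S → ε:  a a a b b b

Final answer: S ⇒ a S b ⇒ a a S b b ⇒ a a a S b b b ⇒ a a a b b b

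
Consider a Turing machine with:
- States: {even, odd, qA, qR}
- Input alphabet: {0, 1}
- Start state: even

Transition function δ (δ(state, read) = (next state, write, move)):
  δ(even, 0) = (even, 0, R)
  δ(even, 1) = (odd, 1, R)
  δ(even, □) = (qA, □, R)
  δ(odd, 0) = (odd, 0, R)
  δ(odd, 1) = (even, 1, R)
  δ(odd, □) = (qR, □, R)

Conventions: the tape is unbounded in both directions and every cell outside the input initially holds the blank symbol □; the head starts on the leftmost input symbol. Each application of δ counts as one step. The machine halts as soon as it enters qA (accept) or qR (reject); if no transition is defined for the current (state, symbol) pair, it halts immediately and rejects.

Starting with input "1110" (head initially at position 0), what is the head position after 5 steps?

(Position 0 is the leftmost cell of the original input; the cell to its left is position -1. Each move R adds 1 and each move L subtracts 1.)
Step 0: [even]1110 (head at position 0)
Step 1: δ(even, 1) = (odd, 1, R)  ⊢  1[odd]110 (head at position 1)
Step 2: δ(odd, 1) = (even, 1, R)  ⊢  11[even]10 (head at position 2)
Step 3: δ(even, 1) = (odd, 1, R)  ⊢  111[odd]0 (head at position 3)
Step 4: δ(odd, 0) = (odd, 0, R)  ⊢  1110[odd]□ (head at position 4)
Step 5: δ(odd, □) = (qR, □, R)  ⊢  1110□[qR]□ (head at position 5)
Head position after 5 steps: 5

Final answer: Position 5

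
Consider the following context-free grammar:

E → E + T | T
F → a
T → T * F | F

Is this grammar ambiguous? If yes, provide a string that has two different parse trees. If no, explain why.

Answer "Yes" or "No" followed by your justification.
This is the standard stratified expression grammar: '+' is introduced only by the left-recursive rule E → E + T and '*' only by the left-recursive rule T → T * F, with F → a. For any string, the last '+' must be the one produced at the root E (everything after it is a T containing no '+'), and likewise within each T the last '*' is produced at its root. This fixes the parse tree uniquely (left-associative, '*' binding tighter than '+'), so every string has exactly one parse tree.

Final answer: No - the grammar is unambiguous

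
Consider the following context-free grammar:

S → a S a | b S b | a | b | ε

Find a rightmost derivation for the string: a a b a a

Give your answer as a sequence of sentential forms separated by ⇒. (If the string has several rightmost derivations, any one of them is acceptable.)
Start with S.
Step 1: the rightmost non-terminal is S; apply S → a S a:  a S a
Step 2: the rightmost non-terminal is S; apply S → a S a:  a a S a a
Step 3: the rightmost non-terminal is S; apply S → b:  a a b a a

Final answer: S ⇒ a S a ⇒ a a S a a ⇒ a a b a a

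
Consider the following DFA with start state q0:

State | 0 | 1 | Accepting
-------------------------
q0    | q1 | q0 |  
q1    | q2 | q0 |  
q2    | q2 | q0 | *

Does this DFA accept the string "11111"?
Start in q0.
Read '1': q0 → q0
Read '1': q0 → q0
Read '1': q0 → q0
Read '1': q0 → q0
Read '1': q0 → q0
Final state q0 is not accepting, so the string is rejected.

Final answer: No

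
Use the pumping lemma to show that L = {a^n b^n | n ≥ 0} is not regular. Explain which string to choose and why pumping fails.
Language: L = {a^n b^n | n ≥ 0} (equal numbers of a's followed by b's)
Step 1: Assume for contradiction that L is regular, with pumping length p.
Step 2: Choose s = a^p b^p. Then s ∈ L (it has p a's followed by p b's) and |s| ≥ p.
Step 3: Consider any decomposition s = xyz with |xy| ≤ p and |y| > 0. Since |xy| ≤ p and the first p symbols of s are all a's, y = a^k for some k with 1 ≤ k ≤ p.
Step 4: Pumping up (i = 2): xy²z = a^(p+k) b^p, which has more a's than b's, so xy²z ∉ L.
This contradicts the pumping lemma, so L is not regular.

Final answer: Choose s = a^p b^p. Since |xy| ≤ p, y = a^k with k ≥ 1. Then xy²z = a^(p+k) b^p ∉ L.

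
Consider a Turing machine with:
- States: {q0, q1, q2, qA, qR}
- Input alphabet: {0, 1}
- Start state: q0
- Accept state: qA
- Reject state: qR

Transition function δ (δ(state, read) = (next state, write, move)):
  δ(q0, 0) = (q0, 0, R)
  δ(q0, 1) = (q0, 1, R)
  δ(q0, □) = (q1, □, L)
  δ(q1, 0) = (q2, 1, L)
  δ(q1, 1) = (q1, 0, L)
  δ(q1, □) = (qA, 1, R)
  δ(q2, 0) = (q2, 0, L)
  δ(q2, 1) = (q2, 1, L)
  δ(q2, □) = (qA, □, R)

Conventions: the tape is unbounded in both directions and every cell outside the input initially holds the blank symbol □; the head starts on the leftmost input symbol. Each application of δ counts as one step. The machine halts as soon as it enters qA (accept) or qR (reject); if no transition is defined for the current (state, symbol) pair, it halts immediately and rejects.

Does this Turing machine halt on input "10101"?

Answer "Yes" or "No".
Step 0: [q0]10101 (head at position 0)
Step 1: δ(q0, 1) = (q0, 1, R)  ⊢  1[q0]0101 (head at position 1)
Step 2: δ(q0, 0) = (q0, 0, R)  ⊢  10[q0]101 (head at position 2)
Step 3: δ(q0, 1) = (q0, 1, R)  ⊢  101[q0]01 (head at position 3)
Step 4: δ(q0, 0) = (q0, 0, R)  ⊢  1010[q0]1 (head at position 4)
Step 5: δ(q0, 1) = (q0, 1, R)  ⊢  10101[q0]□ (head at position 5)
Step 6: δ(q0, □) = (q1, □, L)  ⊢  1010[q1]1□ (head at position 4)
Step 7: δ(q1, 1) = (q1, 0, L)  ⊢  101[q1]00□ (head at position 3)
Step 8: δ(q1, 0) = (q2, 1, L)  ⊢  10[q2]110□ (head at position 2)
Step 9: δ(q2, 1) = (q2, 1, L)  ⊢  1[q2]0110□ (head at position 1)
Step 10: δ(q2, 0) = (q2, 0, L)  ⊢  [q2]10110□ (head at position 0)
Step 11: δ(q2, 1) = (q2, 1, L)  ⊢  [q2]□10110□ (head at position -1)
Step 12: δ(q2, □) = (qA, □, R)  ⊢  □[qA]10110□ (head at position 0)
The machine is in qA, so it halts and accepts.
It halts after 12 steps.

Final answer: Yes - halts after 12 steps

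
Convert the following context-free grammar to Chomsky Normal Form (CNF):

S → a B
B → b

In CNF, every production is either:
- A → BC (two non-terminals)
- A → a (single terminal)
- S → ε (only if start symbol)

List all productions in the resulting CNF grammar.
The grammar has no ε-productions or unit productions to eliminate.
S → a B has terminal a in a right-hand side of length ≥ 2: introduce T_a → a and use T_a in place of a.
B → b is already in CNF (single terminal) – keep it.
S → a B becomes S → T_a B.
Resulting CNF grammar (3 productions): T_a → a; B → b; S → T_a B

Final answer: T_a → a; B → b; S → T_a B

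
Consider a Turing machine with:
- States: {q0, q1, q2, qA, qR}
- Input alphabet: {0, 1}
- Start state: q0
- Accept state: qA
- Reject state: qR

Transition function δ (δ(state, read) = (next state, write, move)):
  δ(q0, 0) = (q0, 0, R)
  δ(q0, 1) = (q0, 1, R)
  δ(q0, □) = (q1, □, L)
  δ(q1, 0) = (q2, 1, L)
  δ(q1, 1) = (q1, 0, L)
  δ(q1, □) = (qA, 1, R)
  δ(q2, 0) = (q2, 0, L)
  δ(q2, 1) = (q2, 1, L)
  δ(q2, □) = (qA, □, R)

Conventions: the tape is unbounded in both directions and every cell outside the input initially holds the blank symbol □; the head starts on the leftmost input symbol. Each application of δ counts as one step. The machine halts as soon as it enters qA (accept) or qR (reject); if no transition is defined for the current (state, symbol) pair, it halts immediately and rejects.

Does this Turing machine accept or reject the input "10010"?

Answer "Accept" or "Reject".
Step 0: [q0]10010 (head at position 0)
Step 1: δ(q0, 1) = (q0, 1, R)  ⊢  1[q0]0010 (head at position 1)
Step 2: δ(q0, 0) = (q0, 0, R)  ⊢  10[q0]010 (head at position 2)
Step 3: δ(q0, 0) = (q0, 0, R)  ⊢  100[q0]10 (head at position 3)
Step 4: δ(q0, 1) = (q0, 1, R)  ⊢  1001[q0]0 (head at position 4)
Step 5: δ(q0, 0) = (q0, 0, R)  ⊢  10010[q0]□ (head at position 5)
Step 6: δ(q0, □) = (q1, □, L)  ⊢  1001[q1]0□ (head at position 4)
Step 7: δ(q1, 0) = (q2, 1, L)  ⊢  100[q2]11□ (head at position 3)
Step 8: δ(q2, 1) = (q2, 1, L)  ⊢  10[q2]011□ (head at position 2)
Step 9: δ(q2, 0) = (q2, 0, L)  ⊢  1[q2]0011□ (head at position 1)
Step 10: δ(q2, 0) = (q2, 0, L)  ⊢  [q2]10011□ (head at position 0)
Step 11: δ(q2, 1) = (q2, 1, L)  ⊢  [q2]□10011□ (head at position -1)
Step 12: δ(q2, □) = (qA, □, R)  ⊢  □[qA]10011□ (head at position 0)
The machine is in qA, so it halts and accepts.

Final answer: Accept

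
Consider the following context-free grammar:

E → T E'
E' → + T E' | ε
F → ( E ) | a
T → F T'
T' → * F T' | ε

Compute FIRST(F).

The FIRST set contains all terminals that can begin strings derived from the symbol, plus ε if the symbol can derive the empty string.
FIRST(F): F → ( E ) contributes '(' and F → a contributes 'a', so FIRST(F) = {(, a}. F is not nullable.

Final answer: {(, a}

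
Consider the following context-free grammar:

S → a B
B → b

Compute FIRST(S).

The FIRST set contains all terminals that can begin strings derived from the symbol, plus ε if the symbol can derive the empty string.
S has the single production S → a B, whose right-hand side begins with the terminal a. So FIRST(S) = {a}.

Final answer: {a}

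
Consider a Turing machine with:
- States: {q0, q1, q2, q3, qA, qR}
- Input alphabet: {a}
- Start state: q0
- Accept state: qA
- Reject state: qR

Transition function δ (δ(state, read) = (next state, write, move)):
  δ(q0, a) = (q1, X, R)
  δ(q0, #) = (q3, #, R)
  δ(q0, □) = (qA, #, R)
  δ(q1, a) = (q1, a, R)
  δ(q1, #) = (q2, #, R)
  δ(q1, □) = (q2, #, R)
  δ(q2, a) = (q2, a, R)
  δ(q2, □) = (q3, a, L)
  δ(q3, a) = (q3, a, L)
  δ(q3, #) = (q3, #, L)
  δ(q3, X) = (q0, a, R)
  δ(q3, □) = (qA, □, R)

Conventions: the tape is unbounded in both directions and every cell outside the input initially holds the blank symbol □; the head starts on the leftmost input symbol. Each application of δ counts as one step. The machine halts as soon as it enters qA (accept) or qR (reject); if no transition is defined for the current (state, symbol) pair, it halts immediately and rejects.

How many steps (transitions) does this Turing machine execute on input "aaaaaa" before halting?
Trace (configuration after each step, as tape_left[state]tape_right with head position):
Step 0: [q0]aaaaaa (head at position 0)
Step 1: X[q1]aaaaa (head 1)
Step 2: Xa[q1]aaaa (head 2)
Step 3: Xaa[q1]aaa (head 3)
Step 4: Xaaa[q1]aa (head 4)
Step 5: Xaaaa[q1]a (head 5)
Step 6: Xaaaaa[q1]□ (head 6)
Step 7: Xaaaaa#[q2]□ (head 7)
Step 8: Xaaaaa[q3]#a (head 6)
Step 9: Xaaaa[q3]a#a (head 5)
Step 10: Xaaa[q3]aa#a (head 4)
Step 11: Xaa[q3]aaa#a (head 3)
Step 12: Xa[q3]aaaa#a (head 2)
Step 13: X[q3]aaaaa#a (head 1)
Step 14: [q3]Xaaaaa#a (head 0)
Step 15: a[q0]aaaaa#a (head 1)
Step 16: aX[q1]aaaa#a (head 2)
Step 17: aXa[q1]aaa#a (head 3)
Step 18: aXaa[q1]aa#a (head 4)
Step 19: aXaaa[q1]a#a (head 5)
Step 20: aXaaaa[q1]#a (head 6)
Step 21: aXaaaa#[q2]a (head 7)
Step 22: aXaaaa#a[q2]□ (head 8)
Step 23: aXaaaa#[q3]aa (head 7)
Step 24: aXaaaa[q3]#aa (head 6)
Step 25: aXaaa[q3]a#aa (head 5)
Step 26: aXaa[q3]aa#aa (head 4)
Step 27: aXa[q3]aaa#aa (head 3)
Step 28: aX[q3]aaaa#aa (head 2)
Step 29: a[q3]Xaaaa#aa (head 1)
Step 30: aa[q0]aaaa#aa (head 2)
Step 31: aaX[q1]aaa#aa (head 3)
Step 32: aaXa[q1]aa#aa (head 4)
Step 33: aaXaa[q1]a#aa (head 5)
Step 34: aaXaaa[q1]#aa (head 6)
Step 35: aaXaaa#[q2]aa (head 7)
Step 36: aaXaaa#a[q2]a (head 8)
Step 37: aaXaaa#aa[q2]□ (head 9)
Step 38: aaXaaa#a[q3]aa (head 8)
Step 39: aaXaaa#[q3]aaa (head 7)
Step 40: aaXaaa[q3]#aaa (head 6)
Step 41: aaXaa[q3]a#aaa (head 5)
Step 42: aaXa[q3]aa#aaa (head 4)
Step 43: aaX[q3]aaa#aaa (head 3)
Step 44: aa[q3]Xaaa#aaa (head 2)
Step 45: aaa[q0]aaa#aaa (head 3)
Step 46: aaaX[q1]aa#aaa (head 4)
Step 47: aaaXa[q1]a#aaa (head 5)
Step 48: aaaXaa[q1]#aaa (head 6)
Step 49: aaaXaa#[q2]aaa (head 7)
Step 50: aaaXaa#a[q2]aa (head 8)
Step 51: aaaXaa#aa[q2]a (head 9)
Step 52: aaaXaa#aaa[q2]□ (head 10)
Step 53: aaaXaa#aa[q3]aa (head 9)
Step 54: aaaXaa#a[q3]aaa (head 8)
Step 55: aaaXaa#[q3]aaaa (head 7)
Step 56: aaaXaa[q3]#aaaa (head 6)
Step 57: aaaXa[q3]a#aaaa (head 5)
Step 58: aaaX[q3]aa#aaaa (head 4)
Step 59: aaa[q3]Xaa#aaaa (head 3)
Step 60: aaaa[q0]aa#aaaa (head 4)
Step 61: aaaaX[q1]a#aaaa (head 5)
Step 62: aaaaXa[q1]#aaaa (head 6)
Step 63: aaaaXa#[q2]aaaa (head 7)
Step 64: aaaaXa#a[q2]aaa (head 8)
Step 65: aaaaXa#aa[q2]aa (head 9)
Step 66: aaaaXa#aaa[q2]a (head 10)
Step 67: aaaaXa#aaaa[q2]□ (head 11)
Step 68: aaaaXa#aaa[q3]aa (head 10)
Step 69: aaaaXa#aa[q3]aaa (head 9)
Step 70: aaaaXa#a[q3]aaaa (head 8)
Step 71: aaaaXa#[q3]aaaaa (head 7)
Step 72: aaaaXa[q3]#aaaaa (head 6)
Step 73: aaaaX[q3]a#aaaaa (head 5)
Step 74: aaaa[q3]Xa#aaaaa (head 4)
Step 75: aaaaa[q0]a#aaaaa (head 5)
Step 76: aaaaaX[q1]#aaaaa (head 6)
Step 77: aaaaaX#[q2]aaaaa (head 7)
Step 78: aaaaaX#a[q2]aaaa (head 8)
Step 79: aaaaaX#aa[q2]aaa (head 9)
Step 80: aaaaaX#aaa[q2]aa (head 10)
Step 81: aaaaaX#aaaa[q2]a (head 11)
Step 82: aaaaaX#aaaaa[q2]□ (head 12)
Step 83: aaaaaX#aaaa[q3]aa (head 11)
Step 84: aaaaaX#aaa[q3]aaa (head 10)
Step 85: aaaaaX#aa[q3]aaaa (head 9)
Step 86: aaaaaX#a[q3]aaaaa (head 8)
Step 87: aaaaaX#[q3]aaaaaa (head 7)
Step 88: aaaaaX[q3]#aaaaaa (head 6)
Step 89: aaaaa[q3]X#aaaaaa (head 5)
Step 90: aaaaaa[q0]#aaaaaa (head 6)
Step 91: aaaaaa#[q3]aaaaaa (head 7)
Step 92: aaaaaa[q3]#aaaaaa (head 6)
Step 93: aaaaa[q3]a#aaaaaa (head 5)
Step 94: aaaa[q3]aa#aaaaaa (head 4)
Step 95: aaa[q3]aaa#aaaaaa (head 3)
Step 96: aa[q3]aaaa#aaaaaa (head 2)
Step 97: a[q3]aaaaa#aaaaaa (head 1)
Step 98: [q3]aaaaaa#aaaaaa (head 0)
Step 99: [q3]□aaaaaa#aaaaaa (head -1)
Step 100: □[qA]aaaaaa#aaaaaa (head 0)
The machine is in qA, so it halts and accepts.
Number of transitions executed: 100.

Final answer: 100 steps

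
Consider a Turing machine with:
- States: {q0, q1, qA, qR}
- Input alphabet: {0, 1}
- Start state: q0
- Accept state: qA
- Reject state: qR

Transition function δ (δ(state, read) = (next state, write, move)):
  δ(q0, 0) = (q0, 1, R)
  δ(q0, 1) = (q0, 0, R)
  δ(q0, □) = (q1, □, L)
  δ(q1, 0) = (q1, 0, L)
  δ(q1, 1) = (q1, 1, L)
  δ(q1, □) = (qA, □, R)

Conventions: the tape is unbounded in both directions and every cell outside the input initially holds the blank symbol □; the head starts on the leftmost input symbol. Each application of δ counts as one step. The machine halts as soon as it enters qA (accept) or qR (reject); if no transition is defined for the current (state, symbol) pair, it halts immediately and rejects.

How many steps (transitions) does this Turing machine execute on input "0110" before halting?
Step 0: [q0]0110 (head at position 0)
Step 1: δ(q0, 0) = (q0, 1, R)  ⊢  1[q0]110 (head at position 1)
Step 2: δ(q0, 1) = (q0, 0, R)  ⊢  10[q0]10 (head at position 2)
Step 3: δ(q0, 1) = (q0, 0, R)  ⊢  100[q0]0 (head at position 3)
Step 4: δ(q0, 0) = (q0, 1, R)  ⊢  1001[q0]□ (head at position 4)
Step 5: δ(q0, □) = (q1, □, L)  ⊢  100[q1]1□ (head at position 3)
Step 6: δ(q1, 1) = (q1, 1, L)  ⊢  10[q1]01□ (head at position 2)
Step 7: δ(q1, 0) = (q1, 0, L)  ⊢  1[q1]001□ (head at position 1)
Step 8: δ(q1, 0) = (q1, 0, L)  ⊢  [q1]1001□ (head at position 0)
Step 9: δ(q1, 1) = (q1, 1, L)  ⊢  [q1]□1001□ (head at position -1)
Step 10: δ(q1, □) = (qA, □, R)  ⊢  □[qA]1001□ (head at position 0)
The machine is in qA, so it halts and accepts.
Number of transitions executed: 10.

Final answer: 10 steps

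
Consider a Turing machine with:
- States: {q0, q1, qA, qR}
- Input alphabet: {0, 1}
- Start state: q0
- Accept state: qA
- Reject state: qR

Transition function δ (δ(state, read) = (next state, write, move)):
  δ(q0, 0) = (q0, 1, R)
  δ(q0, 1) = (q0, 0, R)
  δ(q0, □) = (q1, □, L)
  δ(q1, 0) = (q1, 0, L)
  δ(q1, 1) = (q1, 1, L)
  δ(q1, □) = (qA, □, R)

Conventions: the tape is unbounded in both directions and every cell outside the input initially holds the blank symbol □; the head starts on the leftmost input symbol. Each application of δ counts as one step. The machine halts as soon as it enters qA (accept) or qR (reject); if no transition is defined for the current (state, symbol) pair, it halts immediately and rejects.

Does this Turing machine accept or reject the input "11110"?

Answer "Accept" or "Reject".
Step 0: [q0]11110 (head at position 0)
Step 1: δ(q0, 1) = (q0, 0, R)  ⊢  0[q0]1110 (head at position 1)
Step 2: δ(q0, 1) = (q0, 0, R)  ⊢  00[q0]110 (head at position 2)
Step 3: δ(q0, 1) = (q0, 0, R)  ⊢  000[q0]10 (head at position 3)
Step 4: δ(q0, 1) = (q0, 0, R)  ⊢  0000[q0]0 (head at position 4)
Step 5: δ(q0, 0) = (q0, 1, R)  ⊢  00001[q0]□ (head at position 5)
Step 6: δ(q0, □) = (q1, □, L)  ⊢  0000[q1]1□ (head at position 4)
Step 7: δ(q1, 1) = (q1, 1, L)  ⊢  000[q1]01□ (head at position 3)
Step 8: δ(q1, 0) = (q1, 0, L)  ⊢  00[q1]001□ (head at position 2)
Step 9: δ(q1, 0) = (q1, 0, L)  ⊢  0[q1]0001□ (head at position 1)
Step 10: δ(q1, 0) = (q1, 0, L)  ⊢  [q1]00001□ (head at position 0)
Step 11: δ(q1, 0) = (q1, 0, L)  ⊢  [q1]□00001□ (head at position -1)
Step 12: δ(q1, □) = (qA, □, R)  ⊢  □[qA]00001□ (head at position 0)
The machine is in qA, so it halts and accepts.

Final answer: Accept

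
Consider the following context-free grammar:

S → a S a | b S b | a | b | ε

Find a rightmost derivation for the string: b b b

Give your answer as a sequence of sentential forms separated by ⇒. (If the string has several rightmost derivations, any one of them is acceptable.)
Start with S.
Step 1: the rightmost non-terminal is S; apply S → b S b:  b S b
Step 2: the rightmost non-terminal is S; apply S → b:  b b b

Final answer: S ⇒ b S b ⇒ b b b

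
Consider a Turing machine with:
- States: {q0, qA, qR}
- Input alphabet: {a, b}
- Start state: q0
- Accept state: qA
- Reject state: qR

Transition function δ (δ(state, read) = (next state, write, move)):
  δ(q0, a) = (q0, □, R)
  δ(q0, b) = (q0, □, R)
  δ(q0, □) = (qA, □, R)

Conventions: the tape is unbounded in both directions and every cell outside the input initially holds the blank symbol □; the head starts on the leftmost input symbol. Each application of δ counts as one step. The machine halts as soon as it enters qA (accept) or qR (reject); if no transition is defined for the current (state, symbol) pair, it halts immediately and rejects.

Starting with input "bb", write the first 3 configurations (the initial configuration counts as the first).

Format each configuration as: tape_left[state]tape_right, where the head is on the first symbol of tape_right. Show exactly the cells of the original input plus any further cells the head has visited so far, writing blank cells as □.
Step 0: [q0]bb (head at position 0)
Step 1: δ(q0, b) = (q0, □, R)  ⊢  □[q0]b (head at position 1)
Step 2: δ(q0, b) = (q0, □, R)  ⊢  □□[q0]□ (head at position 2)

Final answer: [q0]bb ⊢ □[q0]b ⊢ □□[q0]□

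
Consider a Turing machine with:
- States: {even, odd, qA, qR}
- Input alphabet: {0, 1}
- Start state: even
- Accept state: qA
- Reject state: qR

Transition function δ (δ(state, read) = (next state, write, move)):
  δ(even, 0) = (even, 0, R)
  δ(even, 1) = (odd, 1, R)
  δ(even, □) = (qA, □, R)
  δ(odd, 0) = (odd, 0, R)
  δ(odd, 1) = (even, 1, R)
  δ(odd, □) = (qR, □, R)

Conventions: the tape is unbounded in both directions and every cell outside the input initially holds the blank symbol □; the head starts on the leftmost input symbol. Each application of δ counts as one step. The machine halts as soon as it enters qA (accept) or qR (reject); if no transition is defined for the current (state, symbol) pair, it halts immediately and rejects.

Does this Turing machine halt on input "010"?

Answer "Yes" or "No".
Step 0: [even]010 (head at position 0)
Step 1: δ(even, 0) = (even, 0, R)  ⊢  0[even]10 (head at position 1)
Step 2: δ(even, 1) = (odd, 1, R)  ⊢  01[odd]0 (head at position 2)
Step 3: δ(odd, 0) = (odd, 0, R)  ⊢  010[odd]□ (head at position 3)
Step 4: δ(odd, □) = (qR, □, R)  ⊢  010□[qR]□ (head at position 4)
The machine is in qR, so it halts and rejects.
It halts after 4 steps.

Final answer: Yes - halts after 4 steps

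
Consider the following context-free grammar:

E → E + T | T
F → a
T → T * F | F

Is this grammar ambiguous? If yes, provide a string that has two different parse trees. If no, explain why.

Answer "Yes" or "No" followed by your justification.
This is the standard stratified expression grammar: '+' is introduced only by the left-recursive rule E → E + T and '*' only by the left-recursive rule T → T * F, with F → a. For any string, the last '+' must be the one produced at the root E (everything after it is a T containing no '+'), and likewise within each T the last '*' is produced at its root. This fixes the parse tree uniquely (left-associative, '*' binding tighter than '+'), so every string has exactly one parse tree.

Final answer: No - the grammar is unambiguous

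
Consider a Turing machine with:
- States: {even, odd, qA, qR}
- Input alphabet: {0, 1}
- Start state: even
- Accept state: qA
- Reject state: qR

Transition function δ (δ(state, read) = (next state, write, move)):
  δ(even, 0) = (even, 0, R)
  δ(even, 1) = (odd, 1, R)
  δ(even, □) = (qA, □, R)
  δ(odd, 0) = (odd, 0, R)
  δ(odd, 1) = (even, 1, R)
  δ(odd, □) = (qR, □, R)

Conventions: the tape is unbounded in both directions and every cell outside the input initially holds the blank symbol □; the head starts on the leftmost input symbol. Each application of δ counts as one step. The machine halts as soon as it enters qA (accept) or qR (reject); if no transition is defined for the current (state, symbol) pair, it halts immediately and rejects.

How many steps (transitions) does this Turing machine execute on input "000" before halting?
Step 0: [even]000 (head at position 0)
Step 1: δ(even, 0) = (even, 0, R)  ⊢  0[even]00 (head at position 1)
Step 2: δ(even, 0) = (even, 0, R)  ⊢  00[even]0 (head at position 2)
Step 3: δ(even, 0) = (even, 0, R)  ⊢  000[even]□ (head at position 3)
Step 4: δ(even, □) = (qA, □, R)  ⊢  000□[qA]□ (head at position 4)
The machine is in qA, so it halts and accepts.
Number of transitions executed: 4.

Final answer: 4 steps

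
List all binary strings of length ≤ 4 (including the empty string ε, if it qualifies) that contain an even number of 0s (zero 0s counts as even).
Checking every binary string of length 0 to 4:
  Length 0: accepted: ε | rejected: (none)
  Length 1: accepted: 1 | rejected: 0
  Length 2: accepted: 00, 11 | rejected: 01, 10
  Length 3: accepted: 001, 010, 100, 111 | rejected: 000, 011, 101, 110
  Length 4: accepted: 0000, 0011, 0101, 0110, 1001, 1010, 1100, 1111 | rejected: 0001, 0010, 0100, 0111, 1000, 1011, 1101, 1110
Total: 16 string(s).

Final answer: ε, 1, 00, 11, 001, 010, 100, 111, 0000, 0011, 0101, 0110, 1001, 1010, 1100, 1111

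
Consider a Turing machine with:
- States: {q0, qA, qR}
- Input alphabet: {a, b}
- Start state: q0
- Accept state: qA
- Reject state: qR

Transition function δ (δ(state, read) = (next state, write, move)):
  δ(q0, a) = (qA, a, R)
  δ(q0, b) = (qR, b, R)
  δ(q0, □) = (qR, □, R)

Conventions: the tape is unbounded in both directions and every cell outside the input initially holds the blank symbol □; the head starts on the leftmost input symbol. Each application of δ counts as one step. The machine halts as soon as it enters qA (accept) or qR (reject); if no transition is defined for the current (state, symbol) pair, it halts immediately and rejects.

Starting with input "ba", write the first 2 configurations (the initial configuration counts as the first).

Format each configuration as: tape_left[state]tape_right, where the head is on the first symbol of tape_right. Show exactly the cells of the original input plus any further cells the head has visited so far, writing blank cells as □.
Step 0: [q0]ba (head at position 0)
Step 1: δ(q0, b) = (qR, b, R)  ⊢  b[qR]a (head at position 1)

Final answer: [q0]ba ⊢ b[qR]a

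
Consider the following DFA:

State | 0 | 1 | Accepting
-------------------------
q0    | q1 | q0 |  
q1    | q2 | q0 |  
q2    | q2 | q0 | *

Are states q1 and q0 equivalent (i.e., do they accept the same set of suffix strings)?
Try the suffix "0".
From q1: q1 → q2 — accepting.
From q0: q0 → q1 — not accepting.
The two states disagree on this suffix, so they are not equivalent.

Final answer: No. Distinguishing string: "0" - accepted from q1 but not from q0.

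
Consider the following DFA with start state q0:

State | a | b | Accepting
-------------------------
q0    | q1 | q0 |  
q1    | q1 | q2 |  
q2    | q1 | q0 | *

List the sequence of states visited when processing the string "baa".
q0 → q0 → q1 → q1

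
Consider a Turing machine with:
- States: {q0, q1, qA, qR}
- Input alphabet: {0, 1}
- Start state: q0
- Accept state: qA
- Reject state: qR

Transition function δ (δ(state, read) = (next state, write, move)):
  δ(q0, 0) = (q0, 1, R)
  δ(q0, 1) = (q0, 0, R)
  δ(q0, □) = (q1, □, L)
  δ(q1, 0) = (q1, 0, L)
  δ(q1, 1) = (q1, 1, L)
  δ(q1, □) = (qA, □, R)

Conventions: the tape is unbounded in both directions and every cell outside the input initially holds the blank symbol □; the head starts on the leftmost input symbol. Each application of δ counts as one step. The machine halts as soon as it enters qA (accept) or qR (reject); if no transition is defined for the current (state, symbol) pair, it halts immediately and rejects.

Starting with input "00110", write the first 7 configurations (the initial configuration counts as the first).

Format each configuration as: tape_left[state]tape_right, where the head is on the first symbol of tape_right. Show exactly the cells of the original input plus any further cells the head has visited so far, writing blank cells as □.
Step 0: [q0]00110 (head at position 0)
Step 1: δ(q0, 0) = (q0, 1, R)  ⊢  1[q0]0110 (head at position 1)
Step 2: δ(q0, 0) = (q0, 1, R)  ⊢  11[q0]110 (head at position 2)
Step 3: δ(q0, 1) = (q0, 0, R)  ⊢  110[q0]10 (head at position 3)
Step 4: δ(q0, 1) = (q0, 0, R)  ⊢  1100[q0]0 (head at position 4)
Step 5: δ(q0, 0) = (q0, 1, R)  ⊢  11001[q0]□ (head at position 5)
Step 6: δ(q0, □) = (q1, □, L)  ⊢  1100[q1]1□ (head at position 4)

Final answer: [q0]00110 ⊢ 1[q0]0110 ⊢ 11[q0]110 ⊢ 110[q0]10 ⊢ 1100[q0]0 ⊢ 11001[q0]□ ⊢ 1100[q1]1□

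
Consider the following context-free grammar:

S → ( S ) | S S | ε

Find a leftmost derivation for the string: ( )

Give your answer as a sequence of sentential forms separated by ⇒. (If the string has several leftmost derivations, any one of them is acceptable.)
Start with S.
Step 1: the leftmost non-terminal is S; apply S → ( S ):  ( S )
Step 2: the leftmost non-terminal is S; apply S → ε:  ( )

Final answer: S ⇒ ( S ) ⇒ ( )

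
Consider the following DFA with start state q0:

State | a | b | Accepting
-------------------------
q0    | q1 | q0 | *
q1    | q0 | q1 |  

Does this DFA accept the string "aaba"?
Start in q0.
Read 'a': q0 → q1
Read 'a': q1 → q0
Read 'b': q0 → q0
Read 'a': q0 → q1
Final state q1 is not accepting, so the string is rejected.

Final answer: No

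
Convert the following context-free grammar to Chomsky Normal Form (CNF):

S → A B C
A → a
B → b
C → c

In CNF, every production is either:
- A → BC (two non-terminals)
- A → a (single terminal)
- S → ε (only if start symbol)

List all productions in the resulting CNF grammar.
The grammar has no ε-productions or unit productions to eliminate.
A → a is already in CNF (single terminal) – keep it.
B → b is already in CNF (single terminal) – keep it.
C → c is already in CNF (single terminal) – keep it.
S → A B C has 3 symbols on the right: break it into binary productions S → A X0, X0 → B C.
Resulting CNF grammar (5 productions): A → a; B → b; C → c; S → A X0; X0 → B C

Final answer: A → a; B → b; C → c; S → A X0; X0 → B C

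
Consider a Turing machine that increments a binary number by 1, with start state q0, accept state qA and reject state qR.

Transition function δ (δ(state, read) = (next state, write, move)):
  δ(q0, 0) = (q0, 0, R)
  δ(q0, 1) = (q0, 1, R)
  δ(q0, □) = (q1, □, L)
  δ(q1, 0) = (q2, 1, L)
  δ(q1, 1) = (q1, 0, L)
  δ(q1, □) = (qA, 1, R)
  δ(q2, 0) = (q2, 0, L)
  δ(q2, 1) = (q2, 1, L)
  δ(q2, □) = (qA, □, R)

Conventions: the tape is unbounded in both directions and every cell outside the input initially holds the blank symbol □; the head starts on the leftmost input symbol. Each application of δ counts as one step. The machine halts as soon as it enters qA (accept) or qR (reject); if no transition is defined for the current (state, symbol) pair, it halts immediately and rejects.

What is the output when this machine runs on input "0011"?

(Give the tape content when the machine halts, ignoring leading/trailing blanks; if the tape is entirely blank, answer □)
Step 0: [q0]0011 (head at position 0)
Step 1: δ(q0, 0) = (q0, 0, R)  ⊢  0[q0]011 (head at position 1)
Step 2: δ(q0, 0) = (q0, 0, R)  ⊢  00[q0]11 (head at position 2)
Step 3: δ(q0, 1) = (q0, 1, R)  ⊢  001[q0]1 (head at position 3)
Step 4: δ(q0, 1) = (q0, 1, R)  ⊢  0011[q0]□ (head at position 4)
Step 5: δ(q0, □) = (q1, □, L)  ⊢  001[q1]1□ (head at position 3)
Step 6: δ(q1, 1) = (q1, 0, L)  ⊢  00[q1]10□ (head at position 2)
Step 7: δ(q1, 1) = (q1, 0, L)  ⊢  0[q1]000□ (head at position 1)
Step 8: δ(q1, 0) = (q2, 1, L)  ⊢  [q2]0100□ (head at position 0)
Step 9: δ(q2, 0) = (q2, 0, L)  ⊢  [q2]□0100□ (head at position -1)
Step 10: δ(q2, □) = (qA, □, R)  ⊢  □[qA]0100□ (head at position 0)
The machine is in qA, so it halts and accepts.
Tape content when halted (ignoring surrounding blanks): 0100

Final answer: Output: 0100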